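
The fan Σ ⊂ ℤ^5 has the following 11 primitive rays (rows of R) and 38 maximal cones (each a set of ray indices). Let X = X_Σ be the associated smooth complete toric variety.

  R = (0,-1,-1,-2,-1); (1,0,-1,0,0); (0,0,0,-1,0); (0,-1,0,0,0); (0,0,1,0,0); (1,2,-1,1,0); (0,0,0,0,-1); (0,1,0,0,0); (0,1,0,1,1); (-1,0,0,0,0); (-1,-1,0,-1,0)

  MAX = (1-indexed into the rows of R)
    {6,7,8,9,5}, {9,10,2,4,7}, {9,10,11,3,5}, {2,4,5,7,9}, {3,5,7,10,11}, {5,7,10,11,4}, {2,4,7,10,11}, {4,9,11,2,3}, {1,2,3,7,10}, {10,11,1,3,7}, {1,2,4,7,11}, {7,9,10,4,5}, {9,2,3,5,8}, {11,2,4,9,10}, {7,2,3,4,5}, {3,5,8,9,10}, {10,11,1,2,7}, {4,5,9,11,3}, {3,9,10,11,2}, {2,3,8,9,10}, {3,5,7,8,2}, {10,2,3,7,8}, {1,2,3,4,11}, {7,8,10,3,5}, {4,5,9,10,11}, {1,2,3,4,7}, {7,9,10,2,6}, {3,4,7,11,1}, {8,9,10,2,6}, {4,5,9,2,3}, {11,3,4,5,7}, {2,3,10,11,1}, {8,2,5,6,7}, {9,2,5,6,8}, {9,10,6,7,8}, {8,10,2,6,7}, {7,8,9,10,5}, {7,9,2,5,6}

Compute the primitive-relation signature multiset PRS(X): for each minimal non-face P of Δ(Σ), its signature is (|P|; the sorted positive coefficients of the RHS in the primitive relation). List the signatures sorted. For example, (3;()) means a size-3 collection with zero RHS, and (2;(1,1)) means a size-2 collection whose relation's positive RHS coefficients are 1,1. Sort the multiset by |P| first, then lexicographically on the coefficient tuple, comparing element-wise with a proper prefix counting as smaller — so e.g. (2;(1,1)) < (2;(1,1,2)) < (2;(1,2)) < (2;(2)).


Σ has 18 primitive collections:

  • {4,8}:  v_{4} + v_{8} = 0  ⟹  sig = (2;())
  • {8,11}:  v_{8} + v_{11} = v_{3} + v_{10}  ⟹  sig = (2;(1,1))
  • {1,9}:  v_{1} + v_{9} = v_{2} + v_{3} + v_{10}  ⟹  sig = (2;(1,1,1))
  • {4,6}:  v_{4} + v_{6} = v_{2} + v_{7} + v_{9}  ⟹  sig = (2;(1,1,1))
  • {6,11}:  v_{6} + v_{11} = v_{2} + v_{8} + v_{10}  ⟹  sig = (2;(1,1,1))
  • {1,6}:  v_{1} + v_{6} = 2·v_{2} + v_{3} + v_{7} + v_{8} + v_{10}  ⟹  sig = (2;(1,1,1,1,2))
  • {1,8}:  v_{1} + v_{8} = v_{2} + 2·v_{3} + v_{7} + v_{10}  ⟹  sig = (2;(1,1,1,2))
  • {1,5}:  v_{1} + v_{5} = 2·v_{3} + v_{4} + v_{7}  ⟹  sig = (2;(1,1,2))
  • {3,6}:  v_{3} + v_{6} = v_{2} + 2·v_{8}  ⟹  sig = (2;(1,2))
  • {2,5,10}:  v_{2} + v_{5} + v_{10} = 0  ⟹  sig = (3;())
  • {3,4,10}:  v_{3} + v_{4} + v_{10} = v_{11}  ⟹  sig = (3;(1))
  • {3,7,9}:  v_{3} + v_{7} + v_{9} = v_{8}  ⟹  sig = (3;(1))
  • {7,9,11}:  v_{7} + v_{9} + v_{11} = v_{10}  ⟹  sig = (3;(1))
  • {2,5,11}:  v_{2} + v_{5} + v_{11} = v_{3} + v_{4}  ⟹  sig = (3;(1,1))
  • {5,6,10}:  v_{5} + v_{6} + v_{10} = v_{7} + v_{8} + v_{9}  ⟹  sig = (3;(1,1,1))
  • {1,4,10}:  v_{1} + v_{4} + v_{10} = v_{2} + v_{7} + 2·v_{11}  ⟹  sig = (3;(1,1,2))
  • {2,3,7,11}:  v_{2} + v_{3} + v_{7} + v_{11} = v_{1}  ⟹  sig = (4;(1))
  • {2,7,8,9}:  v_{2} + v_{7} + v_{8} + v_{9} = v_{6}  ⟹  sig = (4;(1))

Sorted signature multiset PRS(X):
{ (2;()),  (2;(1,1)),  (2;(1,1,1)) ×3,  (2;(1,1,1,1,2)),  (2;(1,1,1,2)),  (2;(1,1,2)),  (2;(1,2)),  (3;()),  (3;(1)) ×3,  (3;(1,1)),  (3;(1,1,1)),  (3;(1,1,2)),  (4;(1)) ×2 }


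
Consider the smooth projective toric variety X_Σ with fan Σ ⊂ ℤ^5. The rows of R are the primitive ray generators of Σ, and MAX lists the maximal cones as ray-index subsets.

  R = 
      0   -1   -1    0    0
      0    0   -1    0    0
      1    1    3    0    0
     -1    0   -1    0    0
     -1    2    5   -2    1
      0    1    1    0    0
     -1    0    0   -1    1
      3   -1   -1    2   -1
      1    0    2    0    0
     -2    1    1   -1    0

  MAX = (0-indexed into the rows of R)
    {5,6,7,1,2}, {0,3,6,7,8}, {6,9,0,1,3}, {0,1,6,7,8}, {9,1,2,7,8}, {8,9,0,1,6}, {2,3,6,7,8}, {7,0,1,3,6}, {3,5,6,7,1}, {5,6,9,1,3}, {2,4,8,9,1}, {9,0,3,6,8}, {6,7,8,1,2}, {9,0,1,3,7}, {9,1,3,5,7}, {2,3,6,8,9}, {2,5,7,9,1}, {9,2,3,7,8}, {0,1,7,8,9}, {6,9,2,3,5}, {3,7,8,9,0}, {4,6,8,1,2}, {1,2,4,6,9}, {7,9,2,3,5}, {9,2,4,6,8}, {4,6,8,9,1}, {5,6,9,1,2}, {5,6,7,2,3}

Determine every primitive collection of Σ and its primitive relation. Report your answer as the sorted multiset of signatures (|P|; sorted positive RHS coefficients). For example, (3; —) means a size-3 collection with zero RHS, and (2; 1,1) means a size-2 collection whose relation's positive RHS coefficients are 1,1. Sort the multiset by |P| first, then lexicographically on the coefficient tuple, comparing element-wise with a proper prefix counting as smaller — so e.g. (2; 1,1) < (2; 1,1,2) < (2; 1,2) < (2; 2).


Minimal non-faces — 11 found among 10 rays, 28 max cones:

  P={0,5}:  v_{0} + v_{5} = 0  so sig = (2; —)
  P={0,2}:  v_{0} + v_{2} = v_{8}  so sig = (2; 1)
  P={5,8}:  v_{5} + v_{8} = v_{2}  so sig = (2; 1)
  P={3,4}:  v_{3} + v_{4} = v_{2} + v_{6} + v_{9}  so sig = (2; 1,1,1)
  P={4,7}:  v_{4} + v_{7} = v_{1} + v_{2} + v_{8}  so sig = (2; 1,1,1)
  P={0,4}:  v_{0} + v_{4} = v_{1} + v_{6} + 2·v_{8} + v_{9}  so sig = (2; 1,1,1,2)
  P={4,5}:  v_{4} + v_{5} = v_{1} + 2·v_{2} + v_{6} + v_{9}  so sig = (2; 1,1,1,2)
  P={1,3,8}:  v_{1} + v_{3} + v_{8} = 0  so sig = (3; —)
  P={6,7,9}:  v_{6} + v_{7} + v_{9} = 0  so sig = (3; —)
  P={1,2,3}:  v_{1} + v_{2} + v_{3} = v_{5}  so sig = (3; 1)
  P={1,2,6,8,9}:  v_{1} + v_{2} + v_{6} + v_{8} + v_{9} = v_{4}  so sig = (5; 1)

Hence PRS(X_Σ) =
    (2; —)
    (2; 1)
    (2; 1)
    (2; 1,1,1)
    (2; 1,1,1)
    (2; 1,1,1,2)
    (2; 1,1,1,2)
    (3; —)
    (3; —)
    (3; 1)
    (5; 1)


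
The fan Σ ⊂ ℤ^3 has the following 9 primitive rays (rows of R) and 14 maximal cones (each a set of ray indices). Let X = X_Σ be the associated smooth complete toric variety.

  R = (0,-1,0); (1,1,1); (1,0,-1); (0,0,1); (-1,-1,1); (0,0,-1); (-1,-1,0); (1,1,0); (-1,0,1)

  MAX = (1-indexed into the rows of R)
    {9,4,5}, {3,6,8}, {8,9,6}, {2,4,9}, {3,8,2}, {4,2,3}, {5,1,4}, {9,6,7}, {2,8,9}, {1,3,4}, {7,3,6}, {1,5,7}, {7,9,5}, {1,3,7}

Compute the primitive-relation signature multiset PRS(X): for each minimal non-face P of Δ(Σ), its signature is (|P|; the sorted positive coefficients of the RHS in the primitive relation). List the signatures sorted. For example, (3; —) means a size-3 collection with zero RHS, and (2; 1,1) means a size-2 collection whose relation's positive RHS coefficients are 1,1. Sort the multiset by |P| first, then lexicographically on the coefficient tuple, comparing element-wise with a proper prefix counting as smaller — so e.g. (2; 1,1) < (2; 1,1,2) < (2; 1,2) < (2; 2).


Minimal non-faces — 15 found among 9 rays, 14 max cones:

  • {3,9}:  v_{3} + v_{9} = 0  →  sig = (2; —)
  • {4,6}:  v_{4} + v_{6} = 0  →  sig = (2; —)
  • {7,8}:  v_{7} + v_{8} = 0  →  sig = (2; —)
  • {1,9}:  v_{1} + v_{9} = v_{5}  →  sig = (2; 1)
  • {2,6}:  v_{2} + v_{6} = v_{8}  →  sig = (2; 1)
  • {2,7}:  v_{2} + v_{7} = v_{4}  →  sig = (2; 1)
  • {3,5}:  v_{3} + v_{5} = v_{1}  →  sig = (2; 1)
  • {4,7}:  v_{4} + v_{7} = v_{5}  →  sig = (2; 1)
  • {4,8}:  v_{4} + v_{8} = v_{2}  →  sig = (2; 1)
  • {5,6}:  v_{5} + v_{6} = v_{7}  →  sig = (2; 1)
  • {5,8}:  v_{5} + v_{8} = v_{4}  →  sig = (2; 1)
  • {1,6}:  v_{1} + v_{6} = v_{3} + v_{7}  →  sig = (2; 1,1)
  • {1,8}:  v_{1} + v_{8} = v_{3} + v_{4}  →  sig = (2; 1,1)
  • {1,2}:  v_{1} + v_{2} = v_{3} + 2·v_{4}  →  sig = (2; 1,2)
  • {2,5}:  v_{2} + v_{5} = 2·v_{4}  →  sig = (2; 2)

Hence PRS(X_Σ) =
    |P|=2: 15 collections, coeffs (), (), (), (1), (1), (1), (1), (1), (1), (1), (1), (1,1), (1,1), (1,2), (2)


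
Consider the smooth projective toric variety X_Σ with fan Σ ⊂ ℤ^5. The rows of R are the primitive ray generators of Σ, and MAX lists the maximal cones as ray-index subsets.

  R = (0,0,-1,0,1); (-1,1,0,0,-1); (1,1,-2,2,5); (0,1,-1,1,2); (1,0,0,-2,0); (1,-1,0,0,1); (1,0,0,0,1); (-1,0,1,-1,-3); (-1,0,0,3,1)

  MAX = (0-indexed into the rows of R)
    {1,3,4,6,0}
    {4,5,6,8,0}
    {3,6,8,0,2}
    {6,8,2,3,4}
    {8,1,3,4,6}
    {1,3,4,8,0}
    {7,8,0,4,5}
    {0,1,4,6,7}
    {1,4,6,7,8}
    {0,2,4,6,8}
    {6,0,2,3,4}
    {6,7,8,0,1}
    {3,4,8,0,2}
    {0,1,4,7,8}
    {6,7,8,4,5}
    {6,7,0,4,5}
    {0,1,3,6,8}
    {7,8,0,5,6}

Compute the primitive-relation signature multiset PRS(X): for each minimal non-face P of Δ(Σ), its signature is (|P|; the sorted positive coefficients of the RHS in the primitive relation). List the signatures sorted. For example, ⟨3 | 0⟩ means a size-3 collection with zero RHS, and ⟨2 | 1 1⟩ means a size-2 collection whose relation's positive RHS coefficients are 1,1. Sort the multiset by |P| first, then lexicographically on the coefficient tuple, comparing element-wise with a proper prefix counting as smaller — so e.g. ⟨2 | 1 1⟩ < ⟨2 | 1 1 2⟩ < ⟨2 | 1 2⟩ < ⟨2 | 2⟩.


|primitive collections| = 9. Relations:

  P={1,5}:  v_{1} + v_{5} = 0  →  sig = ⟨2 | 0⟩
  P={2,7}:  v_{2} + v_{7} = v_{3}  →  sig = ⟨2 | 1⟩
  P={3,7}:  v_{3} + v_{7} = v_{1}  →  sig = ⟨2 | 1⟩
  P={3,5}:  v_{3} + v_{5} = v_{0} + v_{4} + v_{6} + v_{8}  →  sig = ⟨2 | 1 1 1 1⟩
  P={1,2}:  v_{1} + v_{2} = 2·v_{3}  →  sig = ⟨2 | 2⟩
  P={2,5}:  v_{2} + v_{5} = 2·v_{0} + 2·v_{4} + 2·v_{6} + 2·v_{8}  →  sig = ⟨2 | 2 2 2 2⟩
  P={0,4,6,7,8}:  v_{0} + v_{4} + v_{6} + v_{7} + v_{8} = 0  →  sig = ⟨5 | 0⟩
  P={0,1,4,6,8}:  v_{0} + v_{1} + v_{4} + v_{6} + v_{8} = v_{3}  →  sig = ⟨5 | 1⟩
  P={0,3,4,6,8}:  v_{0} + v_{3} + v_{4} + v_{6} + v_{8} = v_{2}  →  sig = ⟨5 | 1⟩

Sorted signature multiset PRS(X):
[⟨2 | 0⟩, ⟨2 | 1⟩, ⟨2 | 1⟩, ⟨2 | 1 1 1 1⟩, ⟨2 | 2⟩, ⟨2 | 2 2 2 2⟩, ⟨5 | 0⟩, ⟨5 | 1⟩, ⟨5 | 1⟩]


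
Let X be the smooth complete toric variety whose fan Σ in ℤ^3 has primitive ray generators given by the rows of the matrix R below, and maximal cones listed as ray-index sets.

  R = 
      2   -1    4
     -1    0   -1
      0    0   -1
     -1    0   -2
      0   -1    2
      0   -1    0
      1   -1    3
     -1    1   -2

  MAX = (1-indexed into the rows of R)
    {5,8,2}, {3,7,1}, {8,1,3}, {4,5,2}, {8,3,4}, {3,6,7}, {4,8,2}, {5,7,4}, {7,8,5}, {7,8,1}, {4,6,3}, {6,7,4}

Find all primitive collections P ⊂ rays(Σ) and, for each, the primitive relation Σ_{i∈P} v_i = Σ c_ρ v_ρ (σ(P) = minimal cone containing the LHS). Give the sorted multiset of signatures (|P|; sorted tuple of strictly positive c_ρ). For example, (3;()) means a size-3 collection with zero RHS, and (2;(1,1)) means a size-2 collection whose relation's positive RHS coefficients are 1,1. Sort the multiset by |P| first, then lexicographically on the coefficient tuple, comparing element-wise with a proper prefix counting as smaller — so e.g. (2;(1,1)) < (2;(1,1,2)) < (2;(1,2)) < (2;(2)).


14 minimal non-faces of Δ(Σ) (on 8 rays):

  P={1,2}:  v_{1} + v_{2} = v_{7}  ⟹  sig = (2;(1))
  P={2,3}:  v_{2} + v_{3} = v_{4}  ⟹  sig = (2;(1))
  P={2,7}:  v_{2} + v_{7} = v_{5}  ⟹  sig = (2;(1))
  P={6,8}:  v_{6} + v_{8} = v_{4}  ⟹  sig = (2;(1))
  P={1,4}:  v_{1} + v_{4} = v_{3} + v_{7}  ⟹  sig = (2;(1,1))
  P={3,5}:  v_{3} + v_{5} = v_{4} + v_{7}  ⟹  sig = (2;(1,1))
  P={2,6}:  v_{2} + v_{6} = 2·v_{4} + v_{7}  ⟹  sig = (2;(1,2))
  P={1,5}:  v_{1} + v_{5} = 2·v_{7}  ⟹  sig = (2;(2))
  P={1,6}:  v_{1} + v_{6} = 2·v_{3} + 2·v_{7}  ⟹  sig = (2;(2,2))
  P={5,6}:  v_{5} + v_{6} = 2·v_{4} + 2·v_{7}  ⟹  sig = (2;(2,2))
  P={3,7,8}:  v_{3} + v_{7} + v_{8} = 0  ⟹  sig = (3;())
  P={3,4,7}:  v_{3} + v_{4} + v_{7} = v_{6}  ⟹  sig = (3;(1))
  P={4,7,8}:  v_{4} + v_{7} + v_{8} = v_{2}  ⟹  sig = (3;(1))
  P={4,5,8}:  v_{4} + v_{5} + v_{8} = 2·v_{2}  ⟹  sig = (3;(2))

Hence PRS(X_Σ) =
    |P|=2: 10 collections, coeffs (1), (1), (1), (1), (1,1), (1,1), (1,2), (2), (2,2), (2,2)
    |P|=3: 4 collections, coeffs (), (1), (1), (2)


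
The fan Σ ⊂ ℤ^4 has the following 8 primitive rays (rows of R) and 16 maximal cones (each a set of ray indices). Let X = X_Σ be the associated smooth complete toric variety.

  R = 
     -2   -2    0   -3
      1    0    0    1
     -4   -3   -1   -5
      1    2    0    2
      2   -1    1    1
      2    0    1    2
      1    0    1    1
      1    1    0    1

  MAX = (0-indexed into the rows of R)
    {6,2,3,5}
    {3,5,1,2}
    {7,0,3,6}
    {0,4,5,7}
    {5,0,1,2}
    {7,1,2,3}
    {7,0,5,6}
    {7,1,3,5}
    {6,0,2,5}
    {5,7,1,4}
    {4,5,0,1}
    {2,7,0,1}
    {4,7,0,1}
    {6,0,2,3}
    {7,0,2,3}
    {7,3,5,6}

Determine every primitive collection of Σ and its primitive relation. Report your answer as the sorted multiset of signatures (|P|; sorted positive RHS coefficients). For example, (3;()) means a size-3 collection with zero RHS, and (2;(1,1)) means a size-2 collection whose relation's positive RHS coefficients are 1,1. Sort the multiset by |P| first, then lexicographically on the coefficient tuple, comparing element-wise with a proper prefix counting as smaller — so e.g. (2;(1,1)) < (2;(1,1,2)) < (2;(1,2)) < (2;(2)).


Minimal non-faces — 9 found among 8 rays, 16 max cones:

  {1,6}:  v_{1} + v_{6} = v_{5} — sig = (2;(1))
  {3,4}:  v_{3} + v_{4} = v_{5} + v_{7} — sig = (2;(1,1))
  {4,6}:  v_{4} + v_{6} = v_{0} + 2·v_{5} + v_{7} — sig = (2;(1,1,2))
  {2,4}:  v_{2} + v_{4} = 2·v_{0} + 2·v_{1} — sig = (2;(2,2))
  {0,1,3}:  v_{0} + v_{1} + v_{3} = 0 — sig = (3;())
  {0,3,5}:  v_{0} + v_{3} + v_{5} = v_{6} — sig = (3;(1))
  {2,6,7}:  v_{2} + v_{6} + v_{7} = v_{0} — sig = (3;(1))
  {2,5,7}:  v_{2} + v_{5} + v_{7} = v_{0} + v_{1} — sig = (3;(1,1))
  {0,1,5,7}:  v_{0} + v_{1} + v_{5} + v_{7} = v_{4} — sig = (4;(1))

Signatures (|P|; sorted positive RHS coefficients), sorted:
[(2;(1)), (2;(1,1)), (2;(1,1,2)), (2;(2,2)), (3;()), (3;(1)), (3;(1)), (3;(1,1)), (4;(1))]


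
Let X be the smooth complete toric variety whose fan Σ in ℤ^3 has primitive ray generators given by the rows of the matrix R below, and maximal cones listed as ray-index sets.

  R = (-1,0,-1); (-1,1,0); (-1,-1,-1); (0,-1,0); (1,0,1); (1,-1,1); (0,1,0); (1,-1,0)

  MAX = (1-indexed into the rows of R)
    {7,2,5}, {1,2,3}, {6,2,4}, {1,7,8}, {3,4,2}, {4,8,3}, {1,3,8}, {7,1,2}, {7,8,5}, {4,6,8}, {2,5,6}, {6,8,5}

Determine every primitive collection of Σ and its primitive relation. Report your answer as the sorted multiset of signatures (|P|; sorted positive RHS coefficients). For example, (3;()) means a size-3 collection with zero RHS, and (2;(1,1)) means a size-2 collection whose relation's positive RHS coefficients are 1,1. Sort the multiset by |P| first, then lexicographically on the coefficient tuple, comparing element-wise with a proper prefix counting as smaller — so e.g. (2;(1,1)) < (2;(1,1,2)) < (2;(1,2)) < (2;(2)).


Δ(Σ) — 8 vertices, 10 min non-faces:

  P = {1,5}:  v_{1} + v_{5} = 0  so sig = (2;())
  P = {2,8}:  v_{2} + v_{8} = 0  so sig = (2;())
  P = {4,7}:  v_{4} + v_{7} = 0  so sig = (2;())
  P = {1,4}:  v_{1} + v_{4} = v_{3}  so sig = (2;(1))
  P = {1,6}:  v_{1} + v_{6} = v_{4}  so sig = (2;(1))
  P = {3,5}:  v_{3} + v_{5} = v_{4}  so sig = (2;(1))
  P = {3,7}:  v_{3} + v_{7} = v_{1}  so sig = (2;(1))
  P = {4,5}:  v_{4} + v_{5} = v_{6}  so sig = (2;(1))
  P = {6,7}:  v_{6} + v_{7} = v_{5}  so sig = (2;(1))
  P = {3,6}:  v_{3} + v_{6} = 2·v_{4}  so sig = (2;(2))

Signatures (|P|; sorted positive RHS coefficients), sorted:
    |P|=2: 10 collections, coeffs (), (), (), (1), (1), (1), (1), (1), (1), (2)


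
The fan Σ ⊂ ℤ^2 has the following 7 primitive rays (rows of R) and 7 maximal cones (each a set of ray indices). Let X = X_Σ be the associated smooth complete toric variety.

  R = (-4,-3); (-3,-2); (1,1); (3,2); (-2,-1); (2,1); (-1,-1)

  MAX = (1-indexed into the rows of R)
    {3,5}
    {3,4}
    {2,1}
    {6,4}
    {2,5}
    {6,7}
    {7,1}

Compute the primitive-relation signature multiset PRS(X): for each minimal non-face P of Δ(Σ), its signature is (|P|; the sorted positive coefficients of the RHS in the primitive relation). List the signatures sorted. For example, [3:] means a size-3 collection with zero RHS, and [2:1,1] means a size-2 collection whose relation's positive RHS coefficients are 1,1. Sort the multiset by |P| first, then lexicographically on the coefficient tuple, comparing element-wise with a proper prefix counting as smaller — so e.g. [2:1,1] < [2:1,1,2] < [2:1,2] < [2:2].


14 minimal non-faces of Δ(Σ) (on 7 rays):

  {2,4}:  v_{2} + v_{4} = 0 ; sig = [2:]
  {3,7}:  v_{3} + v_{7} = 0 ; sig = [2:]
  {5,6}:  v_{5} + v_{6} = 0 ; sig = [2:]
  {1,3}:  v_{1} + v_{3} = v_{2} ; sig = [2:1]
  {1,4}:  v_{1} + v_{4} = v_{7} ; sig = [2:1]
  {2,3}:  v_{2} + v_{3} = v_{5} ; sig = [2:1]
  {2,6}:  v_{2} + v_{6} = v_{7} ; sig = [2:1]
  {2,7}:  v_{2} + v_{7} = v_{1} ; sig = [2:1]
  {3,6}:  v_{3} + v_{6} = v_{4} ; sig = [2:1]
  {4,5}:  v_{4} + v_{5} = v_{3} ; sig = [2:1]
  {4,7}:  v_{4} + v_{7} = v_{6} ; sig = [2:1]
  {5,7}:  v_{5} + v_{7} = v_{2} ; sig = [2:1]
  {1,5}:  v_{1} + v_{5} = 2·v_{2} ; sig = [2:2]
  {1,6}:  v_{1} + v_{6} = 2·v_{7} ; sig = [2:2]

Signatures (|P|; sorted positive RHS coefficients), sorted:
{ [2:] ×3,  [2:1] ×9,  [2:2] ×2 }


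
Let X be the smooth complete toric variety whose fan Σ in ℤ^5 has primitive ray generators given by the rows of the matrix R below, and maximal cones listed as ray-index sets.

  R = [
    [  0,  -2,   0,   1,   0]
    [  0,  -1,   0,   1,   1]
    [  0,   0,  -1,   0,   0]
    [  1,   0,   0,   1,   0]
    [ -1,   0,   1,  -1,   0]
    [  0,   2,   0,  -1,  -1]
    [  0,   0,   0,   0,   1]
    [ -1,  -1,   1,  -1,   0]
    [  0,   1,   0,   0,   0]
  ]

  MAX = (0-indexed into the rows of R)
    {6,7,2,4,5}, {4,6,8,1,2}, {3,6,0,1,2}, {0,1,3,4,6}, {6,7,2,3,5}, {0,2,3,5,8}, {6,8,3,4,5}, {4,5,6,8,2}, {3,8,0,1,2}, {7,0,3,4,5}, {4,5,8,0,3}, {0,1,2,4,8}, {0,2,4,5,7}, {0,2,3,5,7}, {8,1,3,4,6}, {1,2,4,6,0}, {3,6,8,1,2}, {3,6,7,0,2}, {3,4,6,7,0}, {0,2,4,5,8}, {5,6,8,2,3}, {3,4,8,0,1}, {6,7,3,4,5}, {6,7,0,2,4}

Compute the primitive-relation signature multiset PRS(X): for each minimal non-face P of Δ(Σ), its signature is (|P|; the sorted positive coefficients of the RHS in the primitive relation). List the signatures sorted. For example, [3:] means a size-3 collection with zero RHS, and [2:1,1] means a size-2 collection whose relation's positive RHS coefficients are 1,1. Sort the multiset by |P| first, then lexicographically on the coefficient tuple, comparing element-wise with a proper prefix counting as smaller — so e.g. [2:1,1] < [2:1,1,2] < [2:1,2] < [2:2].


The 6 primitive collections of Σ (r=9, n=5):

  P={1,5}:  v_{1} + v_{5} = v_{8}  so sig = [2:1]
  P={7,8}:  v_{7} + v_{8} = v_{4}  so sig = [2:1]
  P={1,7}:  v_{1} + v_{7} = v_{0} + v_{4} + v_{6}  so sig = [2:1,1,1]
  P={0,5,6}:  v_{0} + v_{5} + v_{6} = 0  so sig = [3:]
  P={2,3,4}:  v_{2} + v_{3} + v_{4} = 0  so sig = [3:]
  P={0,6,8}:  v_{0} + v_{6} + v_{8} = v_{1}  so sig = [3:1]

Sorted signature multiset PRS(X):
    [2:1]
    [2:1]
    [2:1,1,1]
    [3:]
    [3:]
    [3:1]


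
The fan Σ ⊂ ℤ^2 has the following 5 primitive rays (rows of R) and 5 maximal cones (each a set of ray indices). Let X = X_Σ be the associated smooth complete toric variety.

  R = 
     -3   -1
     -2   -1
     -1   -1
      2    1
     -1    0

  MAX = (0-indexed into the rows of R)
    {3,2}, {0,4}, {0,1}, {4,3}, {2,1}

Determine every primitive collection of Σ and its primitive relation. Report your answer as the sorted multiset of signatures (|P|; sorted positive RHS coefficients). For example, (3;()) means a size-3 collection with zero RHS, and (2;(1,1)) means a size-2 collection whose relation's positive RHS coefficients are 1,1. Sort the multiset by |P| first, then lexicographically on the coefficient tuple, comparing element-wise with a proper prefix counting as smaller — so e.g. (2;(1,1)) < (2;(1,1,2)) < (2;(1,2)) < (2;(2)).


Σ has 5 primitive collections:

  {1,3}:  v_{1} + v_{3} = 0 ; sig = (2;())
  {0,3}:  v_{0} + v_{3} = v_{4} ; sig = (2;(1))
  {1,4}:  v_{1} + v_{4} = v_{0} ; sig = (2;(1))
  {2,4}:  v_{2} + v_{4} = v_{1} ; sig = (2;(1))
  {0,2}:  v_{0} + v_{2} = 2·v_{1} ; sig = (2;(2))

Hence PRS(X_Σ) =
    (2;())
    (2;(1))
    (2;(1))
    (2;(1))
    (2;(2))


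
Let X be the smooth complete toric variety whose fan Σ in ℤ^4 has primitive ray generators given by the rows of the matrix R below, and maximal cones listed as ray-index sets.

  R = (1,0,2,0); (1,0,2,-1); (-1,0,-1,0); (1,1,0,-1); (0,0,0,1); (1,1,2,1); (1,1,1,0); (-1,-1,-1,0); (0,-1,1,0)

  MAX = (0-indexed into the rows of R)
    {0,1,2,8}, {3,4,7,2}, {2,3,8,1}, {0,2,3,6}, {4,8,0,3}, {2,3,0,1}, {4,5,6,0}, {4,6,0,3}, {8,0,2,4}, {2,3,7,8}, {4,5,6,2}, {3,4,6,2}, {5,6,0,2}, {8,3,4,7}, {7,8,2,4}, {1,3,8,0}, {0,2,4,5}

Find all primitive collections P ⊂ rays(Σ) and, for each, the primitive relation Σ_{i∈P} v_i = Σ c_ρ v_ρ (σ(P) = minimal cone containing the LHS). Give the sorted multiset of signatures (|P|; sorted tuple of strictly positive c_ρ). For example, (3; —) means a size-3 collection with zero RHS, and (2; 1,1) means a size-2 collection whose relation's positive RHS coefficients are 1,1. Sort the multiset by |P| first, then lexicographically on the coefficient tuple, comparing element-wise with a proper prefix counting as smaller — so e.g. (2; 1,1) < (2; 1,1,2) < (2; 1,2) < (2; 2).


Minimal non-faces — 14 found among 9 rays, 17 max cones:

  {6,7}:  v_{6} + v_{7} = 0  ⟹  sig = (2; —)
  {0,7}:  v_{0} + v_{7} = v_{8}  ⟹  sig = (2; 1)
  {1,4}:  v_{1} + v_{4} = v_{0}  ⟹  sig = (2; 1)
  {6,8}:  v_{6} + v_{8} = v_{0}  ⟹  sig = (2; 1)
  {5,7}:  v_{5} + v_{7} = v_{0} + v_{2} + v_{4}  ⟹  sig = (2; 1,1,1)
  {1,5}:  v_{1} + v_{5} = 2·v_{0} + v_{2} + v_{6}  ⟹  sig = (2; 1,1,2)
  {1,6}:  v_{1} + v_{6} = 2·v_{0} + v_{2} + v_{3}  ⟹  sig = (2; 1,1,2)
  {1,7}:  v_{1} + v_{7} = v_{2} + v_{3} + 2·v_{8}  ⟹  sig = (2; 1,1,2)
  {5,8}:  v_{5} + v_{8} = 2·v_{0} + v_{2} + v_{4}  ⟹  sig = (2; 1,1,2)
  {3,5}:  v_{3} + v_{5} = 2·v_{6}  ⟹  sig = (2; 2)
  {2,3,4,8}:  v_{2} + v_{3} + v_{4} + v_{8} = 0  ⟹  sig = (4; —)
  {0,2,3,4}:  v_{0} + v_{2} + v_{3} + v_{4} = v_{6}  ⟹  sig = (4; 1)
  {0,2,3,8}:  v_{0} + v_{2} + v_{3} + v_{8} = v_{1}  ⟹  sig = (4; 1)
  {0,2,4,6}:  v_{0} + v_{2} + v_{4} + v_{6} = v_{5}  ⟹  sig = (4; 1)

Hence PRS(X_Σ) =
    |P|=2: 10 collections, coeffs (), (1), (1), (1), (1,1,1), (1,1,2), (1,1,2), (1,1,2), (1,1,2), (2)
    |P|=4: 4 collections, coeffs (), (1), (1), (1)


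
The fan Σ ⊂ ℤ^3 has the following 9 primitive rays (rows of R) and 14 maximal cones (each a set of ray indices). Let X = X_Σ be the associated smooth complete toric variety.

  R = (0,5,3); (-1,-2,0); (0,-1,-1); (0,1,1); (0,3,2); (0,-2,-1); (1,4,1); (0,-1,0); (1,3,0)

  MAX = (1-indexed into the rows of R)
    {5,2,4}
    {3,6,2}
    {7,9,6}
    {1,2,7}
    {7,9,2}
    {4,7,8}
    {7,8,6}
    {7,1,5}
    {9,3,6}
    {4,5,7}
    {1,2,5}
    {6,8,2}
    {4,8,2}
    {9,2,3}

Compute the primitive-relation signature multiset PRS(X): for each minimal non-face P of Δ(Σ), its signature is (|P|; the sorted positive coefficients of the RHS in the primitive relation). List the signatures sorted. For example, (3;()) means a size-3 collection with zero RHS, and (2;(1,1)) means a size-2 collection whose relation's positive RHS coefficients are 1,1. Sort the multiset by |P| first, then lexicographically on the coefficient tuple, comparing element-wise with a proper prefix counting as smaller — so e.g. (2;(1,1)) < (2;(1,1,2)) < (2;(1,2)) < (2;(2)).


The 20 primitive collections of Σ (r=9, n=3):

  • {3,4}:  v_{3} + v_{4} = 0  →  sig = (2;())
  • {1,6}:  v_{1} + v_{6} = v_{5}  →  sig = (2;(1))
  • {3,7}:  v_{3} + v_{7} = v_{9}  →  sig = (2;(1))
  • {3,8}:  v_{3} + v_{8} = v_{6}  →  sig = (2;(1))
  • {4,6}:  v_{4} + v_{6} = v_{8}  →  sig = (2;(1))
  • {4,9}:  v_{4} + v_{9} = v_{7}  →  sig = (2;(1))
  • {5,6}:  v_{5} + v_{6} = v_{4}  →  sig = (2;(1))
  • {1,8}:  v_{1} + v_{8} = v_{4} + v_{5}  →  sig = (2;(1,1))
  • {3,5}:  v_{3} + v_{5} = v_{2} + v_{7}  →  sig = (2;(1,1))
  • {8,9}:  v_{8} + v_{9} = v_{6} + v_{7}  →  sig = (2;(1,1))
  • {5,9}:  v_{5} + v_{9} = v_{2} + 2·v_{7}  →  sig = (2;(1,2))
  • {1,4}:  v_{1} + v_{4} = 2·v_{5}  →  sig = (2;(2))
  • {5,8}:  v_{5} + v_{8} = 2·v_{4}  →  sig = (2;(2))
  • {1,3}:  v_{1} + v_{3} = 2·v_{2} + 2·v_{7}  →  sig = (2;(2,2))
  • {1,9}:  v_{1} + v_{9} = 2·v_{2} + 3·v_{7}  →  sig = (2;(2,3))
  • {2,6,7}:  v_{2} + v_{6} + v_{7} = 0  →  sig = (3;())
  • {2,4,7}:  v_{2} + v_{4} + v_{7} = v_{5}  →  sig = (3;(1))
  • {2,5,7}:  v_{2} + v_{5} + v_{7} = v_{1}  →  sig = (3;(1))
  • {2,6,9}:  v_{2} + v_{6} + v_{9} = v_{3}  →  sig = (3;(1))
  • {2,7,8}:  v_{2} + v_{7} + v_{8} = v_{4}  →  sig = (3;(1))

Hence PRS(X_Σ) =
    |P|=2: 15 collections, coeffs (), (1), (1), (1), (1), (1), (1), (1,1), (1,1), (1,1), (1,2), (2), (2), (2,2), (2,3)
    |P|=3: 5 collections, coeffs (), (1), (1), (1), (1)


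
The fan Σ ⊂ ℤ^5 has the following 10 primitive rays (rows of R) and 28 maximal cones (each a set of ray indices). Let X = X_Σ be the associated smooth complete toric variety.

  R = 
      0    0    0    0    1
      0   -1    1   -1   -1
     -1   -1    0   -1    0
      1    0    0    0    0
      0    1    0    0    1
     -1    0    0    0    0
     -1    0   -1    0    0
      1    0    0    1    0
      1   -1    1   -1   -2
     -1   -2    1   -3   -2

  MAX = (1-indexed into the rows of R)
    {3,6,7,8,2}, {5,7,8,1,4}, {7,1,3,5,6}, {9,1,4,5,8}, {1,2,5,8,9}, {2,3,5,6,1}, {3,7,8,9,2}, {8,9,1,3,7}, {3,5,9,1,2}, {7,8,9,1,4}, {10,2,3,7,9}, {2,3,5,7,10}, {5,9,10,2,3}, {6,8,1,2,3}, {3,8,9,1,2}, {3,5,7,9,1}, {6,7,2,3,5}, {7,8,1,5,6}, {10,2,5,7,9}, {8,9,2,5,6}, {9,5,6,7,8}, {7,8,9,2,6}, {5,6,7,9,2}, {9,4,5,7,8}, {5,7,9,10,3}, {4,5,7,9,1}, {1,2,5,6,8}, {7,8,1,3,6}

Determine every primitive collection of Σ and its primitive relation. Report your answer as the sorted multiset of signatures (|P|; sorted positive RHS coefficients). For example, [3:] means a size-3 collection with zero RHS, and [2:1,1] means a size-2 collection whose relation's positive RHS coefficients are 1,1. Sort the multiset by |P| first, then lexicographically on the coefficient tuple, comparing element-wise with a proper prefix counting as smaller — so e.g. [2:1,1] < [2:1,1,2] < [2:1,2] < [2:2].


Minimal non-faces — 14 found among 10 rays, 28 max cones:

  • {4,6}:  v_{4} + v_{6} = 0  ⟹  sig = [2:]
  • {2,4}:  v_{2} + v_{4} = v_{1} + v_{9}  ⟹  sig = [2:1,1]
  • {8,10}:  v_{8} + v_{10} = v_{3} + v_{9}  ⟹  sig = [2:1,1]
  • {4,10}:  v_{4} + v_{10} = v_{1} + v_{3} + v_{5} + v_{7} + 2·v_{9}  ⟹  sig = [2:1,1,1,1,2]
  • {1,10}:  v_{1} + v_{10} = 2·v_{3} + v_{5} + v_{9}  ⟹  sig = [2:1,1,2]
  • {3,4}:  v_{3} + v_{4} = 2·v_{1} + v_{7} + v_{9}  ⟹  sig = [2:1,1,2]
  • {6,10}:  v_{6} + v_{10} = 3·v_{2} + v_{5} + 2·v_{7}  ⟹  sig = [2:1,2,3]
  • {1,2,7}:  v_{1} + v_{2} + v_{7} = v_{3}  ⟹  sig = [3:1]
  • {1,6,9}:  v_{1} + v_{6} + v_{9} = v_{2}  ⟹  sig = [3:1]
  • {3,5,8}:  v_{3} + v_{5} + v_{8} = v_{1}  ⟹  sig = [3:1]
  • {3,6,9}:  v_{3} + v_{6} + v_{9} = 2·v_{2} + v_{7}  ⟹  sig = [3:1,2]
  • {2,5,7,8}:  v_{2} + v_{5} + v_{7} + v_{8} = 0  ⟹  sig = [4:]
  • {1,5,7,8,9}:  v_{1} + v_{5} + v_{7} + v_{8} + v_{9} = v_{4}  ⟹  sig = [5:1]
  • {2,3,5,7,9}:  v_{2} + v_{3} + v_{5} + v_{7} + v_{9} = v_{10}  ⟹  sig = [5:1]

Sorted signature multiset PRS(X):
{ [2:],  [2:1,1] ×2,  [2:1,1,1,1,2],  [2:1,1,2] ×2,  [2:1,2,3],  [3:1] ×3,  [3:1,2],  [4:],  [5:1] ×2 }


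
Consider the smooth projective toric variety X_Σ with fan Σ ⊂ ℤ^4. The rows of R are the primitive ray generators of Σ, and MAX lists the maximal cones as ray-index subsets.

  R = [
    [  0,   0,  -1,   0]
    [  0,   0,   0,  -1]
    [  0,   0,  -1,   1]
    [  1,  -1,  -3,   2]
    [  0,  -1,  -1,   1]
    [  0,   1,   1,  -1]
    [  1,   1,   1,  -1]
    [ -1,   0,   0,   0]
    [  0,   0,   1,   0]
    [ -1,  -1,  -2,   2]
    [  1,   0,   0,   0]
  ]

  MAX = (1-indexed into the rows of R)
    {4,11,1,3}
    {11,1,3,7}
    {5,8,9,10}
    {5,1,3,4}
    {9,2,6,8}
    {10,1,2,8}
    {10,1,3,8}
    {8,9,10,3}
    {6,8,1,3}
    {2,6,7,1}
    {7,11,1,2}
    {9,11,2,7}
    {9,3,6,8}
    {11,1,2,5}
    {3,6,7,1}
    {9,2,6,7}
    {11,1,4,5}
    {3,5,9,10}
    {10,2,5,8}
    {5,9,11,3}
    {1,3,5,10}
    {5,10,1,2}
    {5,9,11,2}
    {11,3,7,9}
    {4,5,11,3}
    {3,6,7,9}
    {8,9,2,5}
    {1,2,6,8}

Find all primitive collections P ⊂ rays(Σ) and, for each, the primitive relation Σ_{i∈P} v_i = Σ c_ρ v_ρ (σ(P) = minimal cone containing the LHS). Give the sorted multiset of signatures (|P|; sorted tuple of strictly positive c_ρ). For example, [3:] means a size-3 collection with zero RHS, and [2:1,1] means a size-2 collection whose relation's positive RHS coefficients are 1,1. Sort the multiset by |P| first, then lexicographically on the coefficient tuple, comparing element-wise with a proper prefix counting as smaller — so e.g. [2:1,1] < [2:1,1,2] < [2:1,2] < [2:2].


|primitive collections| = 20. Relations:

  • {1,9}:  v_{1} + v_{9} = 0 ; sig = [2:]
  • {5,6}:  v_{5} + v_{6} = 0 ; sig = [2:]
  • {8,11}:  v_{8} + v_{11} = 0 ; sig = [2:]
  • {2,3}:  v_{2} + v_{3} = v_{1} ; sig = [2:1]
  • {5,7}:  v_{5} + v_{7} = v_{11} ; sig = [2:1]
  • {6,11}:  v_{6} + v_{11} = v_{7} ; sig = [2:1]
  • {7,8}:  v_{7} + v_{8} = v_{6} ; sig = [2:1]
  • {7,10}:  v_{7} + v_{10} = v_{3} ; sig = [2:1]
  • {6,10}:  v_{6} + v_{10} = v_{3} + v_{8} ; sig = [2:1,1]
  • {10,11}:  v_{10} + v_{11} = v_{3} + v_{5} ; sig = [2:1,1]
  • {4,6}:  v_{4} + v_{6} = v_{1} + v_{3} + v_{11} ; sig = [2:1,1,1]
  • {4,8}:  v_{4} + v_{8} = v_{1} + v_{3} + v_{5} ; sig = [2:1,1,1]
  • {4,9}:  v_{4} + v_{9} = v_{3} + v_{5} + v_{11} ; sig = [2:1,1,1]
  • {2,4}:  v_{2} + v_{4} = 2·v_{1} + v_{5} + v_{11} ; sig = [2:1,1,2]
  • {4,7}:  v_{4} + v_{7} = v_{1} + v_{3} + 2·v_{11} ; sig = [2:1,1,2]
  • {4,10}:  v_{4} + v_{10} = v_{1} + 2·v_{3} + 2·v_{5} ; sig = [2:1,2,2]
  • {3,5,8}:  v_{3} + v_{5} + v_{8} = v_{10} ; sig = [3:1]
  • {1,5,8}:  v_{1} + v_{5} + v_{8} = v_{2} + v_{10} ; sig = [3:1,1]
  • {2,9,10}:  v_{2} + v_{9} + v_{10} = v_{5} + v_{8} ; sig = [3:1,1]
  • {1,3,5,11}:  v_{1} + v_{3} + v_{5} + v_{11} = v_{4} ; sig = [4:1]

Signatures (|P|; sorted positive RHS coefficients), sorted:
    [2:]
    [2:]
    [2:]
    [2:1]
    [2:1]
    [2:1]
    [2:1]
    [2:1]
    [2:1,1]
    [2:1,1]
    [2:1,1,1]
    [2:1,1,1]
    [2:1,1,1]
    [2:1,1,2]
    [2:1,1,2]
    [2:1,2,2]
    [3:1]
    [3:1,1]
    [3:1,1]
    [4:1]


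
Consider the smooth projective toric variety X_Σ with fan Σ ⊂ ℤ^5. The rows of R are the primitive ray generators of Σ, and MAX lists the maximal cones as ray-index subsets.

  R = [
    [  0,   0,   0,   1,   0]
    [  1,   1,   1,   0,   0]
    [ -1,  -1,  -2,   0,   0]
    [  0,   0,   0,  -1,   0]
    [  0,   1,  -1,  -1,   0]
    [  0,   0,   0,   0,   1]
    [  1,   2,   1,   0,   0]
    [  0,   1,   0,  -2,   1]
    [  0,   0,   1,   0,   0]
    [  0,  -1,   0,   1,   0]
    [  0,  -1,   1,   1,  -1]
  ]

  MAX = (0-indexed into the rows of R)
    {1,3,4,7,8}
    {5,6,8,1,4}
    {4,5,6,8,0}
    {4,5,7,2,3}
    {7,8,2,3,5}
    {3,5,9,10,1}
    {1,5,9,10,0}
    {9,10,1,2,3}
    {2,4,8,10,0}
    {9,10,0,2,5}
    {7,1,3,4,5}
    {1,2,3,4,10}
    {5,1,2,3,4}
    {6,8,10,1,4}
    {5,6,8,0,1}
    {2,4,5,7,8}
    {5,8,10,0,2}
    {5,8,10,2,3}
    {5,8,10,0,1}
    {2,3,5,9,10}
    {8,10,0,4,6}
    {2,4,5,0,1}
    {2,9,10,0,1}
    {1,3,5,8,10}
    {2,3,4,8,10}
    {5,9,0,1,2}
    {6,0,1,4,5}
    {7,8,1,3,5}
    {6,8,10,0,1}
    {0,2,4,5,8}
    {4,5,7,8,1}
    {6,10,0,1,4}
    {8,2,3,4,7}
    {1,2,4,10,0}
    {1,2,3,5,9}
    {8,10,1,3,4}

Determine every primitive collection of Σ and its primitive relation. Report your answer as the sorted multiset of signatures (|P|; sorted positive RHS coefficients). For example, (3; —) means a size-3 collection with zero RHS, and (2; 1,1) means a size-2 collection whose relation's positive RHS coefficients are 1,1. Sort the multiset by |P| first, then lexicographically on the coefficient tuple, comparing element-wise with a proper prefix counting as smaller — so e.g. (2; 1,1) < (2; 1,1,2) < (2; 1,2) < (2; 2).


Minimal non-faces — 17 found among 11 rays, 36 max cones:

  P = {0,3}:  v_{0} + v_{3} = 0  ⟹  sig = (2; —)
  P = {2,6}:  v_{2} + v_{6} = v_{0} + v_{4}  ⟹  sig = (2; 1,1)
  P = {4,9}:  v_{4} + v_{9} = v_{1} + v_{2}  ⟹  sig = (2; 1,1)
  P = {6,9}:  v_{6} + v_{9} = v_{0} + v_{1}  ⟹  sig = (2; 1,1)
  P = {7,9}:  v_{7} + v_{9} = v_{3} + v_{5}  ⟹  sig = (2; 1,1)
  P = {7,10}:  v_{7} + v_{10} = v_{3} + v_{8}  ⟹  sig = (2; 1,1)
  P = {8,9}:  v_{8} + v_{9} = v_{5} + v_{10}  ⟹  sig = (2; 1,1)
  P = {0,7}:  v_{0} + v_{7} = v_{4} + v_{5} + v_{8}  ⟹  sig = (2; 1,1,1)
  P = {3,6}:  v_{3} + v_{6} = v_{1} + v_{4} + v_{8}  ⟹  sig = (2; 1,1,1)
  P = {6,7}:  v_{6} + v_{7} = v_{1} + 2·v_{4} + v_{5} + 2·v_{8}  ⟹  sig = (2; 1,1,2,2)
  P = {1,2,8}:  v_{1} + v_{2} + v_{8} = 0  ⟹  sig = (3; —)
  P = {4,5,10}:  v_{4} + v_{5} + v_{10} = 0  ⟹  sig = (3; —)
  P = {1,2,7}:  v_{1} + v_{2} + v_{7} = v_{3} + v_{4} + v_{5}  ⟹  sig = (3; 1,1,1)
  P = {5,6,10}:  v_{5} + v_{6} + v_{10} = v_{0} + v_{1} + v_{8}  ⟹  sig = (3; 1,1,1)
  P = {0,1,4,8}:  v_{0} + v_{1} + v_{4} + v_{8} = v_{6}  ⟹  sig = (4; 1)
  P = {1,2,5,10}:  v_{1} + v_{2} + v_{5} + v_{10} = v_{9}  ⟹  sig = (4; 1)
  P = {3,4,5,8}:  v_{3} + v_{4} + v_{5} + v_{8} = v_{7}  ⟹  sig = (4; 1)

Signatures (|P|; sorted positive RHS coefficients), sorted:
    (2; —)
    (2; 1,1)
    (2; 1,1)
    (2; 1,1)
    (2; 1,1)
    (2; 1,1)
    (2; 1,1)
    (2; 1,1,1)
    (2; 1,1,1)
    (2; 1,1,2,2)
    (3; —)
    (3; —)
    (3; 1,1,1)
    (3; 1,1,1)
    (4; 1)
    (4; 1)
    (4; 1)


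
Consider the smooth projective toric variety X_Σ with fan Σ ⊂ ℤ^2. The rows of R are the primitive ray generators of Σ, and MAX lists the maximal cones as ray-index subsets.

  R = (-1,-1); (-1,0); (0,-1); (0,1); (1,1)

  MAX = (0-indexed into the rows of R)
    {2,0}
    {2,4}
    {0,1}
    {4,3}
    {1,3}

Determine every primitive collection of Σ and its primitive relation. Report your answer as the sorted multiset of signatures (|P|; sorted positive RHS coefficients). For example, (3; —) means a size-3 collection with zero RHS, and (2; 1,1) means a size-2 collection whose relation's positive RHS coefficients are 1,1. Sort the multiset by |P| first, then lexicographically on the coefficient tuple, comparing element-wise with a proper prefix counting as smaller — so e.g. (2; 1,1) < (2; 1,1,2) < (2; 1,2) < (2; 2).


Σ has 5 primitive collections:

  P={0,4}:  v_{0} + v_{4} = 0  →  sig = (2; —)
  P={2,3}:  v_{2} + v_{3} = 0  →  sig = (2; —)
  P={0,3}:  v_{0} + v_{3} = v_{1}  →  sig = (2; 1)
  P={1,2}:  v_{1} + v_{2} = v_{0}  →  sig = (2; 1)
  P={1,4}:  v_{1} + v_{4} = v_{3}  →  sig = (2; 1)

so the primitive-relation signature multiset is
{ (2; —) ×2,  (2; 1) ×3 }


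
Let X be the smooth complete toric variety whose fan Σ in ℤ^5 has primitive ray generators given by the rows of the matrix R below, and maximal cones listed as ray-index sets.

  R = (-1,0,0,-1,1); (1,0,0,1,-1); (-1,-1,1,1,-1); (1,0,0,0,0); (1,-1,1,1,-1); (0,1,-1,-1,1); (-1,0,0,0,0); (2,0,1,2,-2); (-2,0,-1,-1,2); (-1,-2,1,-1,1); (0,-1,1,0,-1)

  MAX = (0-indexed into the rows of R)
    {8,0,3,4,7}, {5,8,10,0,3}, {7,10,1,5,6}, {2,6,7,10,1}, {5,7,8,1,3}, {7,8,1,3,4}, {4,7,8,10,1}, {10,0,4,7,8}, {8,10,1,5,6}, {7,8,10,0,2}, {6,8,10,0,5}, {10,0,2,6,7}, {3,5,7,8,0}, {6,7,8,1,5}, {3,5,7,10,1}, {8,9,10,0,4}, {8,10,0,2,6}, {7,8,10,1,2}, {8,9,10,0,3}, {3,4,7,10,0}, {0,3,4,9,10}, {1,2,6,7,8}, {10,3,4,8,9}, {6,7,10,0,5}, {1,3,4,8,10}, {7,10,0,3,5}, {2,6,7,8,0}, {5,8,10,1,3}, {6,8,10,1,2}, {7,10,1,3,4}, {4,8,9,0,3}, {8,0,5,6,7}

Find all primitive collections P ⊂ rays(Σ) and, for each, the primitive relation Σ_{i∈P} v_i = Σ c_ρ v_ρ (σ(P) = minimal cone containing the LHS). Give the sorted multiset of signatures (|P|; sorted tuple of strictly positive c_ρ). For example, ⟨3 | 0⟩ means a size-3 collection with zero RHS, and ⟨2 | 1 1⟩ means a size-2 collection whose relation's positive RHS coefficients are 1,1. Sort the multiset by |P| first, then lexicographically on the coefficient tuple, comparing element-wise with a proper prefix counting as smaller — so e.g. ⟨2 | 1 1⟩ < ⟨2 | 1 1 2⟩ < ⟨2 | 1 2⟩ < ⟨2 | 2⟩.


Σ has 16 primitive collections:

  • {0,1}:  v_{0} + v_{1} = 0  →  sig = ⟨2 | 0⟩
  • {3,6}:  v_{3} + v_{6} = 0  →  sig = ⟨2 | 0⟩
  • {2,5}:  v_{2} + v_{5} = v_{6}  →  sig = ⟨2 | 1⟩
  • {4,5}:  v_{4} + v_{5} = v_{3}  →  sig = ⟨2 | 1⟩
  • {2,3}:  v_{2} + v_{3} = v_{7} + v_{8} + v_{10}  →  sig = ⟨2 | 1 1 1⟩
  • {4,6}:  v_{4} + v_{6} = v_{7} + v_{8} + v_{10}  →  sig = ⟨2 | 1 1 1⟩
  • {1,9}:  v_{1} + v_{9} = v_{3} + v_{4} + v_{8} + v_{10}  →  sig = ⟨2 | 1 1 1 1⟩
  • {6,9}:  v_{6} + v_{9} = v_{0} + v_{4} + v_{8} + v_{10}  →  sig = ⟨2 | 1 1 1 1⟩
  • {5,9}:  v_{5} + v_{9} = v_{0} + 2·v_{3} + v_{8} + v_{10}  →  sig = ⟨2 | 1 1 1 2⟩
  • {2,9}:  v_{2} + v_{9} = v_{0} + v_{4} + v_{7} + 2·v_{8} + 2·v_{10}  →  sig = ⟨2 | 1 1 1 2 2⟩
  • {7,9}:  v_{7} + v_{9} = v_{0} + 2·v_{4}  →  sig = ⟨2 | 1 2⟩
  • {2,4}:  v_{2} + v_{4} = 2·v_{7} + 2·v_{8} + 2·v_{10}  →  sig = ⟨2 | 2 2 2⟩
  • {5,7,8,10}:  v_{5} + v_{7} + v_{8} + v_{10} = 0  →  sig = ⟨4 | 0⟩
  • {3,7,8,10}:  v_{3} + v_{7} + v_{8} + v_{10} = v_{4}  →  sig = ⟨4 | 1⟩
  • {6,7,8,10}:  v_{6} + v_{7} + v_{8} + v_{10} = v_{2}  →  sig = ⟨4 | 1⟩
  • {0,3,4,8,10}:  v_{0} + v_{3} + v_{4} + v_{8} + v_{10} = v_{9}  →  sig = ⟨5 | 1⟩

Sorted signature multiset PRS(X):
    ⟨2 | 0⟩
    ⟨2 | 0⟩
    ⟨2 | 1⟩
    ⟨2 | 1⟩
    ⟨2 | 1 1 1⟩
    ⟨2 | 1 1 1⟩
    ⟨2 | 1 1 1 1⟩
    ⟨2 | 1 1 1 1⟩
    ⟨2 | 1 1 1 2⟩
    ⟨2 | 1 1 1 2 2⟩
    ⟨2 | 1 2⟩
    ⟨2 | 2 2 2⟩
    ⟨4 | 0⟩
    ⟨4 | 1⟩
    ⟨4 | 1⟩
    ⟨5 | 1⟩


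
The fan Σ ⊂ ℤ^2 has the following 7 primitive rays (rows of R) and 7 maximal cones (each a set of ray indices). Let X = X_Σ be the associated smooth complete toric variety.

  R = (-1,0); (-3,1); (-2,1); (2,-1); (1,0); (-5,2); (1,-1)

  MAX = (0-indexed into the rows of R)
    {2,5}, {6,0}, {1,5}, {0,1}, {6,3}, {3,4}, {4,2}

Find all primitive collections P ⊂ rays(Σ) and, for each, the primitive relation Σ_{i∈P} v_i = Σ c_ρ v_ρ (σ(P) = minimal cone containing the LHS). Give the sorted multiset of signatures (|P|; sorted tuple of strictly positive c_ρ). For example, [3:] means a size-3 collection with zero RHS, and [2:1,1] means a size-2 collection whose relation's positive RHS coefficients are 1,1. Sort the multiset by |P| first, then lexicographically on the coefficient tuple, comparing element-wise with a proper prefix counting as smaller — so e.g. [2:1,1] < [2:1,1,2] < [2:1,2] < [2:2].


14 minimal non-faces of Δ(Σ) (on 7 rays):

  P={0,4}:  v_{0} + v_{4} = 0 — sig = [2:]
  P={2,3}:  v_{2} + v_{3} = 0 — sig = [2:]
  P={0,2}:  v_{0} + v_{2} = v_{1} — sig = [2:1]
  P={0,3}:  v_{0} + v_{3} = v_{6} — sig = [2:1]
  P={1,2}:  v_{1} + v_{2} = v_{5} — sig = [2:1]
  P={1,3}:  v_{1} + v_{3} = v_{0} — sig = [2:1]
  P={1,4}:  v_{1} + v_{4} = v_{2} — sig = [2:1]
  P={2,6}:  v_{2} + v_{6} = v_{0} — sig = [2:1]
  P={3,5}:  v_{3} + v_{5} = v_{1} — sig = [2:1]
  P={4,6}:  v_{4} + v_{6} = v_{3} — sig = [2:1]
  P={5,6}:  v_{5} + v_{6} = v_{0} + v_{1} — sig = [2:1,1]
  P={0,5}:  v_{0} + v_{5} = 2·v_{1} — sig = [2:2]
  P={1,6}:  v_{1} + v_{6} = 2·v_{0} — sig = [2:2]
  P={4,5}:  v_{4} + v_{5} = 2·v_{2} — sig = [2:2]

Sorted signature multiset PRS(X):
{ [2:] ×2,  [2:1] ×8,  [2:1,1],  [2:2] ×3 }


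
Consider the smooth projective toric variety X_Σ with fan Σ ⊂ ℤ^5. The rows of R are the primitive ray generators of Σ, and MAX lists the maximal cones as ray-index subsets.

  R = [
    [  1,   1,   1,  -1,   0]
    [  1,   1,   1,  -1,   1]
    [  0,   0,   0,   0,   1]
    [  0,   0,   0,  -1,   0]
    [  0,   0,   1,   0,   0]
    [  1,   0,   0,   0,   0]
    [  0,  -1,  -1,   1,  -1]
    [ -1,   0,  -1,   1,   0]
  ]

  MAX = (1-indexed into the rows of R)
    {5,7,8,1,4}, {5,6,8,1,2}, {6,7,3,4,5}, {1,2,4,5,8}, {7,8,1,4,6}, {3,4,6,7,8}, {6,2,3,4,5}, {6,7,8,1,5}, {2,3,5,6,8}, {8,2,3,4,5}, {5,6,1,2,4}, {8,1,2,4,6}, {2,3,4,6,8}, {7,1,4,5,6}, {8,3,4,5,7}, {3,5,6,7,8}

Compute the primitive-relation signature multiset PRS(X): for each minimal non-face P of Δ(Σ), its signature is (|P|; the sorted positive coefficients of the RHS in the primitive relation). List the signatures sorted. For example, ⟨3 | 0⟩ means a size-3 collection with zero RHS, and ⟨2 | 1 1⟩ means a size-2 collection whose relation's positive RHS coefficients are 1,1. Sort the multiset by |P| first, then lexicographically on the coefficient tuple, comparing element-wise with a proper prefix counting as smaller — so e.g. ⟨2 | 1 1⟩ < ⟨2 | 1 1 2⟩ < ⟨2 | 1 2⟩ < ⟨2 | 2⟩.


Primitive collections (3):

  {1,3}:  v_{1} + v_{3} = v_{2} — sig = ⟨2 | 1⟩
  {2,7}:  v_{2} + v_{7} = v_{6} — sig = ⟨2 | 1⟩
  {4,5,6,8}:  v_{4} + v_{5} + v_{6} + v_{8} = 0 — sig = ⟨4 | 0⟩

Signatures (|P|; sorted positive RHS coefficients), sorted:
[⟨2 | 1⟩, ⟨2 | 1⟩, ⟨4 | 0⟩]
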